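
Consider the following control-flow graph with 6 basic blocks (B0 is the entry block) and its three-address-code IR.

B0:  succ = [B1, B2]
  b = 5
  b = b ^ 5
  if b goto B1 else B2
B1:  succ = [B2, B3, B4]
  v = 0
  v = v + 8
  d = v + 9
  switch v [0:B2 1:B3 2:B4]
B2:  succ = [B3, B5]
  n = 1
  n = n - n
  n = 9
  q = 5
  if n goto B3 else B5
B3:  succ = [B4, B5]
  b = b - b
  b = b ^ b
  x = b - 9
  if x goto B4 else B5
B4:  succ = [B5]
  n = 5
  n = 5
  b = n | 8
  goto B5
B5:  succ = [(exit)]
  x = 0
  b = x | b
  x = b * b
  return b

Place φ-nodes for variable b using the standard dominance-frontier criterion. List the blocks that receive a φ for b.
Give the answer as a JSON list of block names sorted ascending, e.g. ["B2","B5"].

idom tree: B1←B0 B2←B0 B3←B0 B4←B0 B5←B0
Dom at joins:
  B2: preds {B0,B1}: {B0} ∩ {B0,B1} = {B0}; idom=B0
  B3: preds {B1,B2}: {B0,B1} ∩ {B0,B2} = {B0}; idom=B0
  B4: preds {B1,B3}: {B0,B1} ∩ {B0,B3} = {B0}; idom=B0
  B5: preds {B2,B3,B4}: {B0,B2} ∩ {B0,B3} ∩ {B0,B4} = {B0}; idom=B0

Frontier:
  B2←B0: walk · to B0
  B2←B1: walk B1 to B0
  B3←B1: walk B1 to B0
  B3←B2: walk B2 to B0
  B4←B1: walk B1 to B0
  B4←B3: walk B3 to B0
  B5←B2: walk B2 to B0
  B5←B3: walk B3 to B0
  B5←B4: walk B4 to B0
  B0 → ∅
  B1 → {B2,B3,B4}
  B2 → {B3,B5}
  B3 → {B4,B5}
  B4 → {B5}
  B5 → ∅

φ for b: defs {B0,B3,B4,B5}
  DF⁺ = {B4,B5}

Answer: ["B4", "B5"]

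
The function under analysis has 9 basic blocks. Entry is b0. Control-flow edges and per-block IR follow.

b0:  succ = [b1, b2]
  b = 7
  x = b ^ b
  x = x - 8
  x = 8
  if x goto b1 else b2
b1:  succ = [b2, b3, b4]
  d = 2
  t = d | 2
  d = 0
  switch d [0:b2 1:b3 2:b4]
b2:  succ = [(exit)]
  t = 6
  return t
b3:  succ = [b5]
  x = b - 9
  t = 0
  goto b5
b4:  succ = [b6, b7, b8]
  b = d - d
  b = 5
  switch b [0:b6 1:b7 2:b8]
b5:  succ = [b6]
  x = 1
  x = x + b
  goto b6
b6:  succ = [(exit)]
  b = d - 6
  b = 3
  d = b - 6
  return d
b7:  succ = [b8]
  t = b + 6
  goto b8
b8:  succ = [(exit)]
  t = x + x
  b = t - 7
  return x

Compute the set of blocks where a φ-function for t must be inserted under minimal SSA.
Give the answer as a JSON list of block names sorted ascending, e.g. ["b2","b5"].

idom tree: b1←b0 b2←b0 b3←b1 b4←b1 b5←b3 b6←b1 b7←b4 b8←b4
Dom∩ at merges:
  b2: preds {b0,b1}: {b0} ∩ {b0,b1} = {b0}; idom=b0
  b6: preds {b4,b5}: {b0,b1,b4} ∩ {b0,b1,b3,b5} = {b0,b1}; idom=b1
  b8: preds {b4,b7}: {b0,b1,b4} ∩ {b0,b1,b4,b7} = {b0,b1,b4}; idom=b4

DF derivation:
  b2←b0: walk · to b0
  b2←b1: walk b1 to b0
  b6←b4: walk b4 to b1
  b6←b5: walk b5→b3 to b1
  b8←b4: walk · to b4
  b8←b7: walk b7 to b4
  DF(b0)=∅
  DF(b1)={b2}
  DF(b2)=∅
  DF(b3)={b6}
  DF(b4)={b6}
  DF(b5)={b6}
  DF(b6)=∅
  DF(b7)={b8}
  DF(b8)=∅

φ for t: defs {b1,b2,b3,b7,b8}
  DF⁺ = {b2,b6,b8}

Answer: ["b2", "b6", "b8"]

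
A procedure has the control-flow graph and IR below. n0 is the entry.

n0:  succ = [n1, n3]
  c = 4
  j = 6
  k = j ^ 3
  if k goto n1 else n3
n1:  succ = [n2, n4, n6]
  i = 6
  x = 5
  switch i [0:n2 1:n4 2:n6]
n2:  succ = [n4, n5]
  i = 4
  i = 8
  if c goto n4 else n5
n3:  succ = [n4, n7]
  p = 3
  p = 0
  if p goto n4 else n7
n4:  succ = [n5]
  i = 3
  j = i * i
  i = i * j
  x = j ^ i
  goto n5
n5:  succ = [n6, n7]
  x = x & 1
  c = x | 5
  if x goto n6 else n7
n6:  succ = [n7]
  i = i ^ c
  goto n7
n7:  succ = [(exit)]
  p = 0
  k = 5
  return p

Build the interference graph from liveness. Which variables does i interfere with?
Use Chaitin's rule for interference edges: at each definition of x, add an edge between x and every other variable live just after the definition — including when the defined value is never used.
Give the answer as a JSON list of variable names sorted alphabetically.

Per-block:
  n0 def {c,j,k} use ∅
  n1 def {i,x} use ∅
  n2 def {i} use {c}
  n3 def {p} use ∅
  n4 def {i,j,x} use ∅
  n5 def {c,x} use {x}
  n6 def {i} use {c,i}
  n7 def {k,p} use ∅

Live sets:
  n0: in=∅ out={c}
  n1: in={c} out={c,i,x}
  n2: in={c,x} out={i,x}
  n3: in=∅ out=∅
  n4: in=∅ out={i,x}
  n5: in={i,x} out={c,i}
  n6: in={c,i} out=∅
  n7: in=∅ out=∅

Interfere edges:
  c — {i,j,k,x}
  i — {c,j,x}
  j — {c,i}
  k — {c,p}
  p — {k}
  x — {c,i}

N(i) = ["c", "j", "x"]

Answer: ["c", "j", "x"]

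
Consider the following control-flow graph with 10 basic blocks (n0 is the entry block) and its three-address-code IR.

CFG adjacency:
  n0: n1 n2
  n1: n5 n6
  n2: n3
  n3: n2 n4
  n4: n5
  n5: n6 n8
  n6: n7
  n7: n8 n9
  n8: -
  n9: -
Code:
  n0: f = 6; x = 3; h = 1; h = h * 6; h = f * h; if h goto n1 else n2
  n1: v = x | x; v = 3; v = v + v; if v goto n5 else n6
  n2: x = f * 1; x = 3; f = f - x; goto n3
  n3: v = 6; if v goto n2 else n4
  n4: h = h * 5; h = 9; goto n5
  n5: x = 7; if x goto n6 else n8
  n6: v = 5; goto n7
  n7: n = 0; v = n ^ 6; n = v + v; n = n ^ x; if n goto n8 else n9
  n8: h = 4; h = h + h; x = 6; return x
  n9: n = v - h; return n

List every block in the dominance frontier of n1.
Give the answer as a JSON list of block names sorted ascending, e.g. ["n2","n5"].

idom tree: n1←n0 n2←n0 n3←n2 n4←n3 n5←n0 n6←n0 n7←n6 n8←n0 n9←n7
Join-block Dom:
  n2: preds {n0,n3}: {n0} ∩ {n0,n2,n3} = {n0}; idom=n0
  n5: preds {n1,n4}: {n0,n1} ∩ {n0,n2,n3,n4} = {n0}; idom=n0
  n6: preds {n1,n5}: {n0,n1} ∩ {n0,n5} = {n0}; idom=n0
  n8: preds {n5,n7}: {n0,n5} ∩ {n0,n6,n7} = {n0}; idom=n0

DF derivation:
  n2←n0: walk · to n0
  n2←n3: walk n3→n2 to n0
  n5←n1: walk n1 to n0
  n5←n4: walk n4→n3→n2 to n0
  n6←n1: walk n1 to n0
  n6←n5: walk n5 to n0
  n8←n5: walk n5 to n0
  n8←n7: walk n7→n6 to n0
  n0: DF=∅
  n1: DF={n5,n6}
  n2: DF={n2,n5}
  n3: DF={n2,n5}
  n4: DF={n5}
  n5: DF={n6,n8}
  n6: DF={n8}
  n7: DF={n8}
  n8: DF=∅
  n9: DF=∅

DF(n1) = ["n5", "n6"]

Answer: ["n5", "n6"]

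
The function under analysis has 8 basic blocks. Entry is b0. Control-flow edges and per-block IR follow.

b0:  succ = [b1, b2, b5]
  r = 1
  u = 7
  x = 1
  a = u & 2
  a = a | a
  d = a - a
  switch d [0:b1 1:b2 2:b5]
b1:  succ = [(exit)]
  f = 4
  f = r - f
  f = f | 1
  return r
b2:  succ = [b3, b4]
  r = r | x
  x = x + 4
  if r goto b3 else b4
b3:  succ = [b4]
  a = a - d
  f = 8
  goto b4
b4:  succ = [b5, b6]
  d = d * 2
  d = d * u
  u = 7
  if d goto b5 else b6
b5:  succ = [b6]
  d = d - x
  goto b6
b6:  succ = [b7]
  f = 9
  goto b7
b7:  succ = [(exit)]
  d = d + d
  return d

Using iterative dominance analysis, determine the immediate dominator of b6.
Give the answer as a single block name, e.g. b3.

idom tree: b1←b0 b2←b0 b3←b2 b4←b2 b5←b0 b6←b0 b7←b6
Dom∩ at merges:
  b4: preds {b2,b3}: {b0,b2} ∩ {b0,b2,b3} = {b0,b2}; idom=b2
  b5: preds {b0,b4}: {b0} ∩ {b0,b2,b4} = {b0}; idom=b0
  b6: preds {b4,b5}: {b0,b2,b4} ∩ {b0,b5} = {b0}; idom=b0

idom(b6) = b0

Answer: b0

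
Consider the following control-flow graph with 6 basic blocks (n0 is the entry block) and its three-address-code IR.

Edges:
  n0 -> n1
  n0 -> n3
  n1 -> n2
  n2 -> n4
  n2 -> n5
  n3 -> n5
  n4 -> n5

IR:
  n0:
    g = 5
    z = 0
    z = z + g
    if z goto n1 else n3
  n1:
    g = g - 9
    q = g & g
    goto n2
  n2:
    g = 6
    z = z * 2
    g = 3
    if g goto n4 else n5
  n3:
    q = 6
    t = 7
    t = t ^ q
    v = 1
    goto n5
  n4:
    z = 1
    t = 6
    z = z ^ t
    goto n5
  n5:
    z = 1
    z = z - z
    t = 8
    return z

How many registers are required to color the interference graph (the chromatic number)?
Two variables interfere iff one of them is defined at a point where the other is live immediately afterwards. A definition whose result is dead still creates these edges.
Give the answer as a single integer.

Answer: 3

Derivation:
Per-block:
  n0: {g,z} / ∅
  n1: {g,q} / {g}
  n2: {g,z} / {z}
  n3: {q,t,v} / ∅
  n4: {t,z} / ∅
  n5: {t,z} / ∅

Live sets:
  live n0: ∅→{g,z}
  live n1: {g,z}→{z}
  live n2: {z}→∅
  live n3: ∅→∅
  live n4: ∅→∅
  live n5: ∅→∅

Interfere edges:
  g — {z}
  q — {t,z}
  t — {q,z}
  v — ∅
  z — {g,q,t}

Colouring:
  lower bound: {q,t,z} mutually conflict ⇒ χ ≥ 3
  assign g→r1 q→r1 t→r2 v→r0 z→r0 — no edge inside a register ⇒ χ ≤ 3
  χ = 3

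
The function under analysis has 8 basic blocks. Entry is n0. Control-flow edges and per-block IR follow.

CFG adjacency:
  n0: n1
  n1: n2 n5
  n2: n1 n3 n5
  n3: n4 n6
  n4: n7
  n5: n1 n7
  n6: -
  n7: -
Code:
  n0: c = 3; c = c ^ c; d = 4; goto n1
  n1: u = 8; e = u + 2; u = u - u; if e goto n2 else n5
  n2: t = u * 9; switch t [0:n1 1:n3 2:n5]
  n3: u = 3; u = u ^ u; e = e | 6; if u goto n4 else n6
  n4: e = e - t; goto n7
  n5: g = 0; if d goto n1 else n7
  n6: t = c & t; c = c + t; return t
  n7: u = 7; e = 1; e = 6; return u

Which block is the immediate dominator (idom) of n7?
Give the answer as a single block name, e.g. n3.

Answer: n1

Working:
idom tree: n1←n0 n2←n1 n3←n2 n4←n3 n5←n1 n6←n3 n7←n1
Join-block Dom:
  n1: preds {n0,n2,n5}: {n0} ∩ {n0,n1,n2} ∩ {n0,n1,n5} = {n0}; idom=n0
  n5: preds {n1,n2}: {n0,n1} ∩ {n0,n1,n2} = {n0,n1}; idom=n1
  n7: preds {n4,n5}: {n0,n1,n2,n3,n4} ∩ {n0,n1,n5} = {n0,n1}; idom=n1

idom(n7) = n1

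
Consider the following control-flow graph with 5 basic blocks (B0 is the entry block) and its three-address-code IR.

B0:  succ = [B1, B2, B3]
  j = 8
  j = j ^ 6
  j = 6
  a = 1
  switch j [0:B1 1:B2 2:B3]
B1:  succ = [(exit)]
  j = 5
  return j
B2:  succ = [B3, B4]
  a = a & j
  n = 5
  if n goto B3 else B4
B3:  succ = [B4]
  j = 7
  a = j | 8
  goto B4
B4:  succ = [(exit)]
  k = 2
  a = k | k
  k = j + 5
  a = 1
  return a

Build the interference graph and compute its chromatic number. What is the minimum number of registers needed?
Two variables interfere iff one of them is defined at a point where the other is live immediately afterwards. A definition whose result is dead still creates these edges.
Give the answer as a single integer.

def/use:
  B0: def={a,j} ue=∅
  B1: def={j} ue=∅
  B2: def={a,n} ue={a,j}
  B3: def={a,j} ue=∅
  B4: def={a,k} ue={j}

Live sets:
  live B0: ∅→{a,j}
  live B1: ∅→∅
  live B2: {a,j}→{j}
  live B3: ∅→{j}
  live B4: {j}→∅

Interfere edges:
  a: {j}
  j: {a,k,n}
  k: {j}
  n: {j}

Colouring:
  lower bound: {a,j} mutually conflict ⇒ χ ≥ 2
  assign a→r1 j→r0 k→r1 n→r1 — no edge inside a register ⇒ χ ≤ 2
  χ = 2

Answer: 2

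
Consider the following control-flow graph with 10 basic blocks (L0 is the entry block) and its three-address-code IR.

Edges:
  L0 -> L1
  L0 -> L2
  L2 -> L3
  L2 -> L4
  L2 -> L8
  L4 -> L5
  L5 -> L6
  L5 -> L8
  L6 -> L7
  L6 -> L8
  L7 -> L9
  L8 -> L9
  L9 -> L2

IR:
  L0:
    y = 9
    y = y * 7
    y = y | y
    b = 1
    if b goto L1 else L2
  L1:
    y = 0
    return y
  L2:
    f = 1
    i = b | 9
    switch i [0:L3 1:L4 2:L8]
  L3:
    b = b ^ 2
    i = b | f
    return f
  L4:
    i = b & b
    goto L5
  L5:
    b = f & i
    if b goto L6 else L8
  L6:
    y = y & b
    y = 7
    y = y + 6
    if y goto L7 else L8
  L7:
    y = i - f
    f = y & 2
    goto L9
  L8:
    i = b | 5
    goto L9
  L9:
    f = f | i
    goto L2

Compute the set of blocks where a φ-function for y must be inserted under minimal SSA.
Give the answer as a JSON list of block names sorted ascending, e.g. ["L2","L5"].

Answer: ["L2", "L8", "L9"]

Analysis:
idom tree: L1←L0 L2←L0 L3←L2 L4←L2 L5←L4 L6←L5 L7←L6 L8←L2 L9←L2
Dom at joins:
  L2: preds {L0,L9}: {L0} ∩ {L0,L2,L9} = {L0}; idom=L0
  L8: preds {L2,L5,L6}: {L0,L2} ∩ {L0,L2,L4,L5} ∩ {L0,L2,L4,L5,L6} = {L0,L2}; idom=L2
  L9: preds {L7,L8}: {L0,L2,L4,L5,L6,L7} ∩ {L0,L2,L8} = {L0,L2}; idom=L2

DF derivation:
  join L2 pred L0: · stop@L0
  join L2 pred L9: L9→L2 stop@L0
  join L8 pred L2: · stop@L2
  join L8 pred L5: L5→L4 stop@L2
  join L8 pred L6: L6→L5→L4 stop@L2
  join L9 pred L7: L7→L6→L5→L4 stop@L2
  join L9 pred L8: L8 stop@L2
  DF(L0)=∅
  DF(L1)=∅
  DF(L2)={L2}
  DF(L3)=∅
  DF(L4)={L8,L9}
  DF(L5)={L8,L9}
  DF(L6)={L8,L9}
  DF(L7)={L9}
  DF(L8)={L9}
  DF(L9)={L2}

φ for y: defs {L0,L1,L6,L7}
  DF⁺ = {L2,L8,L9}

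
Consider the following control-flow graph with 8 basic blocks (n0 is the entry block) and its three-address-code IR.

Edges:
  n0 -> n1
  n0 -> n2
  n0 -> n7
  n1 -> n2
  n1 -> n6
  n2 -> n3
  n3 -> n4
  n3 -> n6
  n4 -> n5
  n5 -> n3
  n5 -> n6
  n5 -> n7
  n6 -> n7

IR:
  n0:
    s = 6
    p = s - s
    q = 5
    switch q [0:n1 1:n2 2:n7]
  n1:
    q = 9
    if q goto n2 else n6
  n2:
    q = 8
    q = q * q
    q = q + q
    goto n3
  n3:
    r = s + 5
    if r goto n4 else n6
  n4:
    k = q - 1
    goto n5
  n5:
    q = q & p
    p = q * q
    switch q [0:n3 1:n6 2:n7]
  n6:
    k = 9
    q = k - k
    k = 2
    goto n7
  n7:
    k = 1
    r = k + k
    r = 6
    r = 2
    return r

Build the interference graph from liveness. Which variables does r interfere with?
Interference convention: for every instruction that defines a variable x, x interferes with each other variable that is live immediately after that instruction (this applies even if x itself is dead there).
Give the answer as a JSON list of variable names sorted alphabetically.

Answer: ["p", "q", "s"]

Analysis:
Block summaries:
  n0: def={p,q,s} ue=∅
  n1: def={q} ue=∅
  n2: def={q} ue=∅
  n3: def={r} ue={s}
  n4: def={k} ue={q}
  n5: def={p,q} ue={p,q}
  n6: def={k,q} ue=∅
  n7: def={k,r} ue=∅

Live sets:
  n0: in=∅ out={p,s}
  n1: in={p,s} out={p,s}
  n2: in={p,s} out={p,q,s}
  n3: in={p,q,s} out={p,q,s}
  n4: in={p,q,s} out={p,q,s}
  n5: in={p,q,s} out={p,q,s}
  n6: in=∅ out=∅
  n7: in=∅ out=∅

Conflict graph:
  k — {p,q,s}
  p — {k,q,r,s}
  q — {k,p,r,s}
  r — {p,q,s}
  s — {k,p,q,r}

N(r) = ["p", "q", "s"]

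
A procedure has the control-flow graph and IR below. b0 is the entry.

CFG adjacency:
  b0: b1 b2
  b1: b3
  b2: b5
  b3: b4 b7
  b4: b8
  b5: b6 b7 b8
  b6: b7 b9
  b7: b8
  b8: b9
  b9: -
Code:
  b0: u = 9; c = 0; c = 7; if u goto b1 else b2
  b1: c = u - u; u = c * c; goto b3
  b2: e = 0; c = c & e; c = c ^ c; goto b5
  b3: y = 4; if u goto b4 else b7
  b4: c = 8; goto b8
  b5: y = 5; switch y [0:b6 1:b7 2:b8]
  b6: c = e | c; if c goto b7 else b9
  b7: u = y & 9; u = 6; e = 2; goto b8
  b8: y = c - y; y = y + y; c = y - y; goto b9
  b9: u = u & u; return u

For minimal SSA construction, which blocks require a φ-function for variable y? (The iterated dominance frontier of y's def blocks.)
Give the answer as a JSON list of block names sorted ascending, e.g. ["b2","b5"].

Answer: ["b7", "b8", "b9"]

Derivation:
idom tree: b1←b0 b2←b0 b3←b1 b4←b3 b5←b2 b6←b5 b7←b0 b8←b0 b9←b0
Join-block Dom:
  b7: preds {b3,b5,b6}: {b0,b1,b3} ∩ {b0,b2,b5} ∩ {b0,b2,b5,b6} = {b0}; idom=b0
  b8: preds {b4,b5,b7}: {b0,b1,b3,b4} ∩ {b0,b2,b5} ∩ {b0,b7} = {b0}; idom=b0
  b9: preds {b6,b8}: {b0,b2,b5,b6} ∩ {b0,b8} = {b0}; idom=b0

Frontier:
  join b7 pred b3: b3→b1 stop@b0
  join b7 pred b5: b5→b2 stop@b0
  join b7 pred b6: b6→b5→b2 stop@b0
  join b8 pred b4: b4→b3→b1 stop@b0
  join b8 pred b5: b5→b2 stop@b0
  join b8 pred b7: b7 stop@b0
  join b9 pred b6: b6→b5→b2 stop@b0
  join b9 pred b8: b8 stop@b0
  b0 → ∅
  b1 → {b7,b8}
  b2 → {b7,b8,b9}
  b3 → {b7,b8}
  b4 → {b8}
  b5 → {b7,b8,b9}
  b6 → {b7,b9}
  b7 → {b8}
  b8 → {b9}
  b9 → ∅

φ for y: defs {b3,b5,b8}
  DF⁺ = {b7,b8,b9}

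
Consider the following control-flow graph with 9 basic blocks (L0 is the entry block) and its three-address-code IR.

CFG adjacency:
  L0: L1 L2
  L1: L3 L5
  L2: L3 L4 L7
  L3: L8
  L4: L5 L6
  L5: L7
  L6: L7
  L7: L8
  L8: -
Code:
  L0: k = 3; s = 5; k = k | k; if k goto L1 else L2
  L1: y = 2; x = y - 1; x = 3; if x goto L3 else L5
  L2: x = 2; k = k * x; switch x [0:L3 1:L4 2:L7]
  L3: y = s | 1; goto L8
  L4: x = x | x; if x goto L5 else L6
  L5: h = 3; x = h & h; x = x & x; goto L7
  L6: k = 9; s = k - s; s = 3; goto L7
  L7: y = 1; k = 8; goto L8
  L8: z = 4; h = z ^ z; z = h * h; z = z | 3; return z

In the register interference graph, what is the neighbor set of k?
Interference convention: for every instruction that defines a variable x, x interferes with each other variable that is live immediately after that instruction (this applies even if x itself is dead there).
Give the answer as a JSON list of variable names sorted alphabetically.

Per-block:
  L0 def {k,s} use ∅
  L1 def {x,y} use ∅
  L2 def {k,x} use {k}
  L3 def {y} use {s}
  L4 def {x} use {x}
  L5 def {h,x} use ∅
  L6 def {k,s} use {s}
  L7 def {k,y} use ∅
  L8 def {h,z} use ∅

Live sets:
  L0 li=∅ lo={k,s}
  L1 li={s} lo={s}
  L2 li={k,s} lo={s,x}
  L3 li={s} lo=∅
  L4 li={s,x} lo={s}
  L5 li=∅ lo=∅
  L6 li={s} lo=∅
  L7 li=∅ lo=∅
  L8 li=∅ lo=∅

Interference:
  h: ∅
  k: {s,x}
  s: {k,x,y}
  x: {k,s}
  y: {s}
  z: ∅

N(k) = ["s", "x"]

Answer: ["s", "x"]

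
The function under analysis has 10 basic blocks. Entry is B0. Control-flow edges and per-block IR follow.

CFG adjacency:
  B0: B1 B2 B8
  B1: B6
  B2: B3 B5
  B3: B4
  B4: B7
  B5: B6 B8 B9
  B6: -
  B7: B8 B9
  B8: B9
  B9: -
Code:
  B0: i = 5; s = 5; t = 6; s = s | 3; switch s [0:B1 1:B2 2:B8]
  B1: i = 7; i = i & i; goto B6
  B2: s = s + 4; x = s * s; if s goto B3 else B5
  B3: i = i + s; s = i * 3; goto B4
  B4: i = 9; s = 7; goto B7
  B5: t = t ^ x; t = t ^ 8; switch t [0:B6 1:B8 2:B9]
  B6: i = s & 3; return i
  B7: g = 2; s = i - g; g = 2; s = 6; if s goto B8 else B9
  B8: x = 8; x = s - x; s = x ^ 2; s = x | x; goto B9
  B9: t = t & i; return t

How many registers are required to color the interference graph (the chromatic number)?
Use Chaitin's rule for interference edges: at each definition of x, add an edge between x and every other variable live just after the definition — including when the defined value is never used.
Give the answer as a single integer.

Block summaries:
  B0: def={i,s,t} ue=∅
  B1: def={i} ue=∅
  B2: def={s,x} ue={s}
  B3: def={i,s} ue={i,s}
  B4: def={i,s} ue=∅
  B5: def={t} ue={t,x}
  B6: def={i} ue={s}
  B7: def={g,s} ue={i}
  B8: def={s,x} ue={s}
  B9: def={t} ue={i,t}

Live sets:
  B0: in=∅ out={i,s,t}
  B1: in={s} out={s}
  B2: in={i,s,t} out={i,s,t,x}
  B3: in={i,s,t} out={t}
  B4: in={t} out={i,t}
  B5: in={i,s,t,x} out={i,s,t}
  B6: in={s} out=∅
  B7: in={i,t} out={i,s,t}
  B8: in={i,s,t} out={i,t}
  B9: in={i,t} out=∅

Conflict graph:
  g: {i,t}
  i: {g,s,t,x}
  s: {i,t,x}
  t: {g,i,s,x}
  x: {i,s,t}

Colouring:
  {i,s,t,x} pairwise interfere (4-clique) ⇒ χ ≥ 4
  4-colouring: c0={i}  c1={t}  c2={g,s}  c3={x}
  χ = 4

Answer: 4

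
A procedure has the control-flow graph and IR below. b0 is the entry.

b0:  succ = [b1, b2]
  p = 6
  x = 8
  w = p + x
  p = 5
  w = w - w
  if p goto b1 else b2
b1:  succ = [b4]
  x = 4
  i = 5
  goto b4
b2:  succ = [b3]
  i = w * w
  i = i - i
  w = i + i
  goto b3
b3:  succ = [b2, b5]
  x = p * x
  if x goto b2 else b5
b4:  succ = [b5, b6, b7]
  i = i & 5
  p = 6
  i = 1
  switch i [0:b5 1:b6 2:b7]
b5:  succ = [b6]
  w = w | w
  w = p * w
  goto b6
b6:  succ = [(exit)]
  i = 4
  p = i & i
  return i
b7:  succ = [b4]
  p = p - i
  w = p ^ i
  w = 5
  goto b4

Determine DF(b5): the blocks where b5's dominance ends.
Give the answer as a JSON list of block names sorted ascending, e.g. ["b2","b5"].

Answer: ["b6"]

Derivation:
idom tree: b1←b0 b2←b0 b3←b2 b4←b1 b5←b0 b6←b0 b7←b4
Dom at joins:
  b2: preds {b0,b3}: {b0} ∩ {b0,b2,b3} = {b0}; idom=b0
  b4: preds {b1,b7}: {b0,b1} ∩ {b0,b1,b4,b7} = {b0,b1}; idom=b1
  b5: preds {b3,b4}: {b0,b2,b3} ∩ {b0,b1,b4} = {b0}; idom=b0
  b6: preds {b4,b5}: {b0,b1,b4} ∩ {b0,b5} = {b0}; idom=b0

DF walk-up:
  b2←b0: walk · to b0
  b2←b3: walk b3→b2 to b0
  b4←b1: walk · to b1
  b4←b7: walk b7→b4 to b1
  b5←b3: walk b3→b2 to b0
  b5←b4: walk b4→b1 to b0
  b6←b4: walk b4→b1 to b0
  b6←b5: walk b5 to b0
  b0: DF=∅
  b1: DF={b5,b6}
  b2: DF={b2,b5}
  b3: DF={b2,b5}
  b4: DF={b4,b5,b6}
  b5: DF={b6}
  b6: DF=∅
  b7: DF={b4}

DF(b5) = ["b6"]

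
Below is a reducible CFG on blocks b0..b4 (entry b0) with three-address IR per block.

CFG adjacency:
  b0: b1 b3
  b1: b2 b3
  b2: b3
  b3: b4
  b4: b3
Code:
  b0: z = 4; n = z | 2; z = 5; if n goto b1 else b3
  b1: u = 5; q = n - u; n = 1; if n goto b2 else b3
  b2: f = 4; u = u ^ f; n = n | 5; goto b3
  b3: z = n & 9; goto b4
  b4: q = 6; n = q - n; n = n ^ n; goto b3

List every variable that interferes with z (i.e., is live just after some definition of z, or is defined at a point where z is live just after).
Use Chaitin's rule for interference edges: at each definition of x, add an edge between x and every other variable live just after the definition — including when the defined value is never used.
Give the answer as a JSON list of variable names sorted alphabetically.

Answer: ["n"]

Derivation:
def/use:
  b0 def {n,z} use ∅
  b1 def {n,q,u} use {n}
  b2 def {f,n,u} use {n,u}
  b3 def {z} use {n}
  b4 def {n,q} use {n}

Backward fixpoint:
  b0 li=∅ lo={n}
  b1 li={n} lo={n,u}
  b2 li={n,u} lo={n}
  b3 li={n} lo={n}
  b4 li={n} lo={n}

Conflict graph:
  f — {n,u}
  n — {f,q,u,z}
  q — {n,u}
  u — {f,n,q}
  z — {n}

N(z) = ["n"]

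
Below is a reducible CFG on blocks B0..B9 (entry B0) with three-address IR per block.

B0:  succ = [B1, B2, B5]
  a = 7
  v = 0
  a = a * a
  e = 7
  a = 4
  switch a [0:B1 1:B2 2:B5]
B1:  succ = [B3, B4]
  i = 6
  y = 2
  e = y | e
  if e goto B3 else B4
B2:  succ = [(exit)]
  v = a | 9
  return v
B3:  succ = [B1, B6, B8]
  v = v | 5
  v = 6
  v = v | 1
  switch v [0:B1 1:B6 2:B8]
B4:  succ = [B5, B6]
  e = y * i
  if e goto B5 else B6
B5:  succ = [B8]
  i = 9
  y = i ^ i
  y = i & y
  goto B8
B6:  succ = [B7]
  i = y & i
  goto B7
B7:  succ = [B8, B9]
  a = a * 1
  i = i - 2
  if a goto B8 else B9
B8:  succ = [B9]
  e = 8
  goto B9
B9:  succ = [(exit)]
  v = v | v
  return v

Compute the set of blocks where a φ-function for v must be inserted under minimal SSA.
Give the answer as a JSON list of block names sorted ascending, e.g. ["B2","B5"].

Answer: ["B1", "B5", "B6", "B8", "B9"]

Derivation:
idom tree: B1←B0 B2←B0 B3←B1 B4←B1 B5←B0 B6←B1 B7←B6 B8←B0 B9←B0
Join-block Dom:
  B1: preds {B0,B3}: {B0} ∩ {B0,B1,B3} = {B0}; idom=B0
  B5: preds {B0,B4}: {B0} ∩ {B0,B1,B4} = {B0}; idom=B0
  B6: preds {B3,B4}: {B0,B1,B3} ∩ {B0,B1,B4} = {B0,B1}; idom=B1
  B8: preds {B3,B5,B7}: {B0,B1,B3} ∩ {B0,B5} ∩ {B0,B1,B6,B7} = {B0}; idom=B0
  B9: preds {B7,B8}: {B0,B1,B6,B7} ∩ {B0,B8} = {B0}; idom=B0

DF walk-up:
  B1←B0: walk · to B0
  B1←B3: walk B3→B1 to B0
  B5←B0: walk · to B0
  B5←B4: walk B4→B1 to B0
  B6←B3: walk B3 to B1
  B6←B4: walk B4 to B1
  B8←B3: walk B3→B1 to B0
  B8←B5: walk B5 to B0
  B8←B7: walk B7→B6→B1 to B0
  B9←B7: walk B7→B6→B1 to B0
  B9←B8: walk B8 to B0
  B0 → ∅
  B1 → {B1,B5,B8,B9}
  B2 → ∅
  B3 → {B1,B6,B8}
  B4 → {B5,B6}
  B5 → {B8}
  B6 → {B8,B9}
  B7 → {B8,B9}
  B8 → {B9}
  B9 → ∅

φ for v: defs {B0,B2,B3,B9}
  DF⁺ = {B1,B5,B6,B8,B9}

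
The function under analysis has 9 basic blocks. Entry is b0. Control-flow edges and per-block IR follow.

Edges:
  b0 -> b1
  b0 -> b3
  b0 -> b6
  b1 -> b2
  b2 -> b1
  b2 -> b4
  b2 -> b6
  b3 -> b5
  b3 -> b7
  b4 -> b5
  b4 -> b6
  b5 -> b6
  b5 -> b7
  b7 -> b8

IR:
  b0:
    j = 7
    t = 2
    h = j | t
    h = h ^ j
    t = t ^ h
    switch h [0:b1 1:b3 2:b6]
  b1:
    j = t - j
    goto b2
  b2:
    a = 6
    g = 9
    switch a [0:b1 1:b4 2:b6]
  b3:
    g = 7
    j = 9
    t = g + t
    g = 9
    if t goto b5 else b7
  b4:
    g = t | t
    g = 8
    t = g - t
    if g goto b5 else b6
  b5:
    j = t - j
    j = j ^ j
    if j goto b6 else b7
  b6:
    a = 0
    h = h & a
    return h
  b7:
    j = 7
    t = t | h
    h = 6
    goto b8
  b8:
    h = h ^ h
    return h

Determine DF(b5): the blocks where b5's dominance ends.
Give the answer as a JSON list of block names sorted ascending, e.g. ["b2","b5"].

Answer: ["b6", "b7"]

Analysis:
idom tree: b1←b0 b2←b1 b3←b0 b4←b2 b5←b0 b6←b0 b7←b0 b8←b7
Dom at joins:
  b1: preds {b0,b2}: {b0} ∩ {b0,b1,b2} = {b0}; idom=b0
  b5: preds {b3,b4}: {b0,b3} ∩ {b0,b1,b2,b4} = {b0}; idom=b0
  b6: preds {b0,b2,b4,b5}: {b0} ∩ {b0,b1,b2} ∩ {b0,b1,b2,b4} ∩ {b0,b5} = {b0}; idom=b0
  b7: preds {b3,b5}: {b0,b3} ∩ {b0,b5} = {b0}; idom=b0

DF walk-up:
  join b1 pred b0: · stop@b0
  join b1 pred b2: b2→b1 stop@b0
  join b5 pred b3: b3 stop@b0
  join b5 pred b4: b4→b2→b1 stop@b0
  join b6 pred b0: · stop@b0
  join b6 pred b2: b2→b1 stop@b0
  join b6 pred b4: b4→b2→b1 stop@b0
  join b6 pred b5: b5 stop@b0
  join b7 pred b3: b3 stop@b0
  join b7 pred b5: b5 stop@b0
  b0: DF=∅
  b1: DF={b1,b5,b6}
  b2: DF={b1,b5,b6}
  b3: DF={b5,b7}
  b4: DF={b5,b6}
  b5: DF={b6,b7}
  b6: DF=∅
  b7: DF=∅
  b8: DF=∅

DF(b5) = ["b6", "b7"]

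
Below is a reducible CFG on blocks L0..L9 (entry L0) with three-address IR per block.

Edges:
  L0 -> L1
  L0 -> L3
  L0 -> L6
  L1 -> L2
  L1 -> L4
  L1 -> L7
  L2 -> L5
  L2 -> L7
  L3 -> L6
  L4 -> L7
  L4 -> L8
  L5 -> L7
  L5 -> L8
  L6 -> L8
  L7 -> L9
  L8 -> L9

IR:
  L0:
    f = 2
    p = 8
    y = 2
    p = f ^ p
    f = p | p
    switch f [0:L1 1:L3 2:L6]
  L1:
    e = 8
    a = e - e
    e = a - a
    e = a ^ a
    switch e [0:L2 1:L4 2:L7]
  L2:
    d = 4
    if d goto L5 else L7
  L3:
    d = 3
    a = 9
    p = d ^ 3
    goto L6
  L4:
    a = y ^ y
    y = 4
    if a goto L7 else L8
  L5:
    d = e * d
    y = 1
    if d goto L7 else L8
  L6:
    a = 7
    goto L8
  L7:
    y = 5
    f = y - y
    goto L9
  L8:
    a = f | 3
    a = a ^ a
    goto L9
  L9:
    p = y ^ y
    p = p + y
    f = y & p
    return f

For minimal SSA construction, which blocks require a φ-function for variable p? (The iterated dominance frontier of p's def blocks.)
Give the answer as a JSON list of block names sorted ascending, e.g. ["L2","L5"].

idom tree: L1←L0 L2←L1 L3←L0 L4←L1 L5←L2 L6←L0 L7←L1 L8←L0 L9←L0
Dom at joins:
  L6: preds {L0,L3}: {L0} ∩ {L0,L3} = {L0}; idom=L0
  L7: preds {L1,L2,L4,L5}: {L0,L1} ∩ {L0,L1,L2} ∩ {L0,L1,L4} ∩ {L0,L1,L2,L5} = {L0,L1}; idom=L1
  L8: preds {L4,L5,L6}: {L0,L1,L4} ∩ {L0,L1,L2,L5} ∩ {L0,L6} = {L0}; idom=L0
  L9: preds {L7,L8}: {L0,L1,L7} ∩ {L0,L8} = {L0}; idom=L0

DF walk-up:
  join L6 pred L0: · stop@L0
  join L6 pred L3: L3 stop@L0
  join L7 pred L1: · stop@L1
  join L7 pred L2: L2 stop@L1
  join L7 pred L4: L4 stop@L1
  join L7 pred L5: L5→L2 stop@L1
  join L8 pred L4: L4→L1 stop@L0
  join L8 pred L5: L5→L2→L1 stop@L0
  join L8 pred L6: L6 stop@L0
  join L9 pred L7: L7→L1 stop@L0
  join L9 pred L8: L8 stop@L0
  L0 → ∅
  L1 → {L8,L9}
  L2 → {L7,L8}
  L3 → {L6}
  L4 → {L7,L8}
  L5 → {L7,L8}
  L6 → {L8}
  L7 → {L9}
  L8 → {L9}
  L9 → ∅

φ for p: defs {L0,L3,L9}
  DF⁺ = {L6,L8,L9}

Answer: ["L6", "L8", "L9"]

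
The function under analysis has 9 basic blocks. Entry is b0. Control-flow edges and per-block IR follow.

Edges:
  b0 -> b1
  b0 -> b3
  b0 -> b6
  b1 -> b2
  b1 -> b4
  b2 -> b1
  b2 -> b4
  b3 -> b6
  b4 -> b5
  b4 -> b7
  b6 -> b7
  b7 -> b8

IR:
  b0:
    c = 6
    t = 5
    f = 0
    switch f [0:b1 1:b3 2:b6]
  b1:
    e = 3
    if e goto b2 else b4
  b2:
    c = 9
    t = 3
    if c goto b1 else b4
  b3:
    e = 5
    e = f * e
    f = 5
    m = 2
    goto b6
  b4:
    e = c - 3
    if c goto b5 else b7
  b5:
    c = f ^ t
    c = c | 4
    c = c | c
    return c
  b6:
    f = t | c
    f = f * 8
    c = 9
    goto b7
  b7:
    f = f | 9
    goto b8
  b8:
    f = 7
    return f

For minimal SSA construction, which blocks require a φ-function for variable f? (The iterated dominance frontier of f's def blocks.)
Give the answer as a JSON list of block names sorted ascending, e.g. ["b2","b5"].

Answer: ["b6", "b7"]

Analysis:
idom tree: b1←b0 b2←b1 b3←b0 b4←b1 b5←b4 b6←b0 b7←b0 b8←b7
Dom∩ at merges:
  b1: preds {b0,b2}: {b0} ∩ {b0,b1,b2} = {b0}; idom=b0
  b4: preds {b1,b2}: {b0,b1} ∩ {b0,b1,b2} = {b0,b1}; idom=b1
  b6: preds {b0,b3}: {b0} ∩ {b0,b3} = {b0}; idom=b0
  b7: preds {b4,b6}: {b0,b1,b4} ∩ {b0,b6} = {b0}; idom=b0

DF derivation:
  join b1 pred b0: · stop@b0
  join b1 pred b2: b2→b1 stop@b0
  join b4 pred b1: · stop@b1
  join b4 pred b2: b2 stop@b1
  join b6 pred b0: · stop@b0
  join b6 pred b3: b3 stop@b0
  join b7 pred b4: b4→b1 stop@b0
  join b7 pred b6: b6 stop@b0
  b0 → ∅
  b1 → {b1,b7}
  b2 → {b1,b4}
  b3 → {b6}
  b4 → {b7}
  b5 → ∅
  b6 → {b7}
  b7 → ∅
  b8 → ∅

φ for f: defs {b0,b3,b6,b7,b8}
  DF⁺ = {b6,b7}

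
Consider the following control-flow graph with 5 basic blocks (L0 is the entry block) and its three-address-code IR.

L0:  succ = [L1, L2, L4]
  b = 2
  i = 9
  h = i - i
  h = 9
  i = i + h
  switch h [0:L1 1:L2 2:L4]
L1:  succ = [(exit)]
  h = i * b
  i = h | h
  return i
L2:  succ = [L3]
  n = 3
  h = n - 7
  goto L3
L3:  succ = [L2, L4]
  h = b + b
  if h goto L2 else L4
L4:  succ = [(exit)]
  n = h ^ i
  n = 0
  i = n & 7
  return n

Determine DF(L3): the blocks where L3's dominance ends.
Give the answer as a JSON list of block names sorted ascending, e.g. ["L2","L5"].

idom tree: L1←L0 L2←L0 L3←L2 L4←L0
Join-block Dom:
  L2: preds {L0,L3}: {L0} ∩ {L0,L2,L3} = {L0}; idom=L0
  L4: preds {L0,L3}: {L0} ∩ {L0,L2,L3} = {L0}; idom=L0

Frontier:
  L2←L0: walk · to L0
  L2←L3: walk L3→L2 to L0
  L4←L0: walk · to L0
  L4←L3: walk L3→L2 to L0
  DF(L0)=∅
  DF(L1)=∅
  DF(L2)={L2,L4}
  DF(L3)={L2,L4}
  DF(L4)=∅

DF(L3) = ["L2", "L4"]

Answer: ["L2", "L4"]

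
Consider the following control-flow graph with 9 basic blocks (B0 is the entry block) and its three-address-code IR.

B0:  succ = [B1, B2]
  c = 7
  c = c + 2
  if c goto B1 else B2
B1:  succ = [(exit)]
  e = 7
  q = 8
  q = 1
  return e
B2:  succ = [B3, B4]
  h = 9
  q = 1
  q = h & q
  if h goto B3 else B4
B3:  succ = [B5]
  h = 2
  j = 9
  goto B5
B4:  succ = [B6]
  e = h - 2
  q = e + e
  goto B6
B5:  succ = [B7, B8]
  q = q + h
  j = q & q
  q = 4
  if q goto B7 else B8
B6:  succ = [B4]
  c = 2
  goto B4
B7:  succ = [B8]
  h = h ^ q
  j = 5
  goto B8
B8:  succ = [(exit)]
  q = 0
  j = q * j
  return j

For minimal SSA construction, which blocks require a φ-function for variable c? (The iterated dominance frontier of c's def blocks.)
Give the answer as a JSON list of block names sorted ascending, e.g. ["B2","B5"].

idom tree: B1←B0 B2←B0 B3←B2 B4←B2 B5←B3 B6←B4 B7←B5 B8←B5
Dom at joins:
  B4: preds {B2,B6}: {B0,B2} ∩ {B0,B2,B4,B6} = {B0,B2}; idom=B2
  B8: preds {B5,B7}: {B0,B2,B3,B5} ∩ {B0,B2,B3,B5,B7} = {B0,B2,B3,B5}; idom=B5

Frontier:
  join B4 pred B2: · stop@B2
  join B4 pred B6: B6→B4 stop@B2
  join B8 pred B5: · stop@B5
  join B8 pred B7: B7 stop@B5
  DF(B0)=∅
  DF(B1)=∅
  DF(B2)=∅
  DF(B3)=∅
  DF(B4)={B4}
  DF(B5)=∅
  DF(B6)={B4}
  DF(B7)={B8}
  DF(B8)=∅

φ for c: defs {B0,B6}
  DF⁺ = {B4}

Answer: ["B4"]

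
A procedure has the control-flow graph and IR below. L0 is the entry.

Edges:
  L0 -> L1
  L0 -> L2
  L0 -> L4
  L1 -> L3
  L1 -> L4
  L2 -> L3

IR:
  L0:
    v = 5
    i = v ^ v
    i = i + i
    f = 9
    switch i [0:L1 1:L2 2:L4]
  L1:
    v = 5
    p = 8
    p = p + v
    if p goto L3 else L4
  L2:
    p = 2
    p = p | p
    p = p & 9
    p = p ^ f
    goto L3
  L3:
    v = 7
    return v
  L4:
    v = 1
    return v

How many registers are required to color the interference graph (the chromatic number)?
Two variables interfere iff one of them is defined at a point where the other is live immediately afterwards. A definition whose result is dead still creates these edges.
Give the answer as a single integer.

Answer: 2

Derivation:
Block summaries:
  L0 def {f,i,v} use ∅
  L1 def {p,v} use ∅
  L2 def {p} use {f}
  L3 def {v} use ∅
  L4 def {v} use ∅

Liveness:
  L0: in=∅ out={f}
  L1: in=∅ out=∅
  L2: in={f} out=∅
  L3: in=∅ out=∅
  L4: in=∅ out=∅

Conflict graph:
  f — {i,p}
  i — {f}
  p — {f,v}
  v — {p}

Chromatic number:
  lower bound: {f,i} mutually conflict ⇒ χ ≥ 2
  2-colouring: r0={f,v}  r1={i,p}
  χ = 2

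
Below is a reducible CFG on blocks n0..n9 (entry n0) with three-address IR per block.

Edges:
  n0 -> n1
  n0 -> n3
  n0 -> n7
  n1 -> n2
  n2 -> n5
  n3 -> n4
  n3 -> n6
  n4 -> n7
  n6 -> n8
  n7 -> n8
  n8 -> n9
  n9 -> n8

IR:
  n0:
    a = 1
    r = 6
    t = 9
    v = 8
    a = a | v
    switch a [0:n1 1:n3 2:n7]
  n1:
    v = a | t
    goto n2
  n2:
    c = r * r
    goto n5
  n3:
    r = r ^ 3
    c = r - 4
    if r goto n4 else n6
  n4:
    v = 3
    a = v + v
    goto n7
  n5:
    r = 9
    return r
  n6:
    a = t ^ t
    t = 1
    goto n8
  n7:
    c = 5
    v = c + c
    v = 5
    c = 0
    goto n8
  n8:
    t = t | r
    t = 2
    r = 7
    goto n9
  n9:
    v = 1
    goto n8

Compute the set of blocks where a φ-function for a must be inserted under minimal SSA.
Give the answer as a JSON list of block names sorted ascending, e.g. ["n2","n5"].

idom tree: n1←n0 n2←n1 n3←n0 n4←n3 n5←n2 n6←n3 n7←n0 n8←n0 n9←n8
Join-block Dom:
  n7: preds {n0,n4}: {n0} ∩ {n0,n3,n4} = {n0}; idom=n0
  n8: preds {n6,n7,n9}: {n0,n3,n6} ∩ {n0,n7} ∩ {n0,n8,n9} = {n0}; idom=n0

Frontier:
  n7←n0: walk · to n0
  n7←n4: walk n4→n3 to n0
  n8←n6: walk n6→n3 to n0
  n8←n7: walk n7 to n0
  n8←n9: walk n9→n8 to n0
  DF(n0)=∅
  DF(n1)=∅
  DF(n2)=∅
  DF(n3)={n7,n8}
  DF(n4)={n7}
  DF(n5)=∅
  DF(n6)={n8}
  DF(n7)={n8}
  DF(n8)={n8}
  DF(n9)={n8}

φ for a: defs {n0,n4,n6}
  DF⁺ = {n7,n8}

Answer: ["n7", "n8"]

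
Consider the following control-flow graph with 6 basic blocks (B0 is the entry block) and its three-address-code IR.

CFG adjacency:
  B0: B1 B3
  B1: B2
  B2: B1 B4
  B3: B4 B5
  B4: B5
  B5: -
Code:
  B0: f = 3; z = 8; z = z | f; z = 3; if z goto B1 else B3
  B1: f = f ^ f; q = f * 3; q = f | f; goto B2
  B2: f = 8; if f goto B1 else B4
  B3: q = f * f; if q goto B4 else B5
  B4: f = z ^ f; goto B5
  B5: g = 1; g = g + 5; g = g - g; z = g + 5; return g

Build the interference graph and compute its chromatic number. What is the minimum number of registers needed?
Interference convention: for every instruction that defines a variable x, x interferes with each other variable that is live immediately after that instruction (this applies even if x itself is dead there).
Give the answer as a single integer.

Answer: 3

Analysis:
def/use:
  B0: {f,z} / ∅
  B1: {f,q} / {f}
  B2: {f} / ∅
  B3: {q} / {f}
  B4: {f} / {f,z}
  B5: {g,z} / ∅

Live sets:
  B0 li=∅ lo={f,z}
  B1 li={f,z} lo={z}
  B2 li={z} lo={f,z}
  B3 li={f,z} lo={f,z}
  B4 li={f,z} lo=∅
  B5 li=∅ lo=∅

Interference:
  f: {q,z}
  g: {z}
  q: {f,z}
  z: {f,g,q}

Chromatic number:
  lower bound: {f,q,z} mutually conflict ⇒ χ ≥ 3
  3-colouring: R0={z}  R1={f,g}  R2={q}
  χ = 3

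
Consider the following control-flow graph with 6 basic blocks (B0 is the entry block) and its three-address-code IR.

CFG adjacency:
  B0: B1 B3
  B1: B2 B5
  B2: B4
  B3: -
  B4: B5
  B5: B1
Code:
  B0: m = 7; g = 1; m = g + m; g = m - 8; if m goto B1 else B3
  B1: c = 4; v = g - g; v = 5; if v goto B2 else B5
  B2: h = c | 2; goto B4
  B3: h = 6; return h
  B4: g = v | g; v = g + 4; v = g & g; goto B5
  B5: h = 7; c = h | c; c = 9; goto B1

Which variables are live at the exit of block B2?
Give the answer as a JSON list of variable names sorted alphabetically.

Answer: ["c", "g", "v"]

Derivation:
def/use:
  B0 def {g,m} use ∅
  B1 def {c,v} use {g}
  B2 def {h} use {c}
  B3 def {h} use ∅
  B4 def {g,v} use {g,v}
  B5 def {c,h} use {c}

Live sets:
  B0 li=∅ lo={g}
  B1 li={g} lo={c,g,v}
  B2 li={c,g,v} lo={c,g,v}
  B3 li=∅ lo=∅
  B4 li={c,g,v} lo={c,g}
  B5 li={c,g} lo={g}

live-out(B2) = ["c", "g", "v"]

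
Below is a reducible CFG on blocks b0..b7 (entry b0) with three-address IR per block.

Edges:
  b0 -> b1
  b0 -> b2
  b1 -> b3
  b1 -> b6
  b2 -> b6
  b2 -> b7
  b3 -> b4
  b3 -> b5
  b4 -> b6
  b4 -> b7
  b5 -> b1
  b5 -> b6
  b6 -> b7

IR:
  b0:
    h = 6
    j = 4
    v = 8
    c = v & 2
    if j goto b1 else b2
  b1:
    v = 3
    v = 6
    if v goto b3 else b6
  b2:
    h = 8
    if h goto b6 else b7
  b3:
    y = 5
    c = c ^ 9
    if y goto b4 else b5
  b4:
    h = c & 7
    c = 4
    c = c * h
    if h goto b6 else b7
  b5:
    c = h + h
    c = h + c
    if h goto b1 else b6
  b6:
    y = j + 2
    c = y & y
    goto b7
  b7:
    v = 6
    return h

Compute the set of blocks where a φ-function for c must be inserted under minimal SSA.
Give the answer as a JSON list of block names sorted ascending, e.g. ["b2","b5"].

idom tree: b1←b0 b2←b0 b3←b1 b4←b3 b5←b3 b6←b0 b7←b0
Dom∩ at merges:
  b1: preds {b0,b5}: {b0} ∩ {b0,b1,b3,b5} = {b0}; idom=b0
  b6: preds {b1,b2,b4,b5}: {b0,b1} ∩ {b0,b2} ∩ {b0,b1,b3,b4} ∩ {b0,b1,b3,b5} = {b0}; idom=b0
  b7: preds {b2,b4,b6}: {b0,b2} ∩ {b0,b1,b3,b4} ∩ {b0,b6} = {b0}; idom=b0

Frontier:
  b1←b0: walk · to b0
  b1←b5: walk b5→b3→b1 to b0
  b6←b1: walk b1 to b0
  b6←b2: walk b2 to b0
  b6←b4: walk b4→b3→b1 to b0
  b6←b5: walk b5→b3→b1 to b0
  b7←b2: walk b2 to b0
  b7←b4: walk b4→b3→b1 to b0
  b7←b6: walk b6 to b0
  b0: DF=∅
  b1: DF={b1,b6,b7}
  b2: DF={b6,b7}
  b3: DF={b1,b6,b7}
  b4: DF={b6,b7}
  b5: DF={b1,b6}
  b6: DF={b7}
  b7: DF=∅

φ for c: defs {b0,b3,b4,b5,b6}
  DF⁺ = {b1,b6,b7}

Answer: ["b1", "b6", "b7"]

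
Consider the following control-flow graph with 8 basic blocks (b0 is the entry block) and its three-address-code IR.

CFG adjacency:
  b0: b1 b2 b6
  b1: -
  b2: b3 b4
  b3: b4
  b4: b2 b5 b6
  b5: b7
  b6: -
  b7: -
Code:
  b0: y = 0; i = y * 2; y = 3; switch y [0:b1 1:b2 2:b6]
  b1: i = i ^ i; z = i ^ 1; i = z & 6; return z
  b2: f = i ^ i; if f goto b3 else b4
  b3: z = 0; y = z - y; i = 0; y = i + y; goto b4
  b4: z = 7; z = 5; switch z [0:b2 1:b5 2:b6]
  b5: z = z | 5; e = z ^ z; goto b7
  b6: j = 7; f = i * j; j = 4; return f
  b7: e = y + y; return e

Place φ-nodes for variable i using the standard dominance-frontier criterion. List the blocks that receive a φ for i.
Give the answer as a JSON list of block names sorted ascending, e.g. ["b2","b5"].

Answer: ["b2", "b4", "b6"]

Analysis:
idom tree: b1←b0 b2←b0 b3←b2 b4←b2 b5←b4 b6←b0 b7←b5
Dom at joins:
  b2: preds {b0,b4}: {b0} ∩ {b0,b2,b4} = {b0}; idom=b0
  b4: preds {b2,b3}: {b0,b2} ∩ {b0,b2,b3} = {b0,b2}; idom=b2
  b6: preds {b0,b4}: {b0} ∩ {b0,b2,b4} = {b0}; idom=b0

DF derivation:
  b2←b0: walk · to b0
  b2←b4: walk b4→b2 to b0
  b4←b2: walk · to b2
  b4←b3: walk b3 to b2
  b6←b0: walk · to b0
  b6←b4: walk b4→b2 to b0
  b0 → ∅
  b1 → ∅
  b2 → {b2,b6}
  b3 → {b4}
  b4 → {b2,b6}
  b5 → ∅
  b6 → ∅
  b7 → ∅

φ for i: defs {b0,b1,b3}
  DF⁺ = {b2,b4,b6}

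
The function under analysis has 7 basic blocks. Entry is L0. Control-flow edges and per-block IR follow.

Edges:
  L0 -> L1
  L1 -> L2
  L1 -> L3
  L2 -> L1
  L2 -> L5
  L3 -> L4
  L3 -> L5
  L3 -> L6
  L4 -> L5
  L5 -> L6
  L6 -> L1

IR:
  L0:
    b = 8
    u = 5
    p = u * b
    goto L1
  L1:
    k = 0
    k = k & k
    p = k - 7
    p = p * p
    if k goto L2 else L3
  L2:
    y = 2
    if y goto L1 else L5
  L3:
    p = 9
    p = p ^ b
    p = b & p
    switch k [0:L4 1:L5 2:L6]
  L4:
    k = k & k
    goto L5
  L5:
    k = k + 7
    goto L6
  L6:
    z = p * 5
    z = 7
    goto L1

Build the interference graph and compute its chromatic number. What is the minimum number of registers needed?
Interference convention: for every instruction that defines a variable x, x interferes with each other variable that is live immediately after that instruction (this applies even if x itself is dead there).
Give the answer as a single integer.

Answer: 4

Working:
Per-block:
  L0: {b,p,u} / ∅
  L1: {k,p} / ∅
  L2: {y} / ∅
  L3: {p} / {b,k}
  L4: {k} / {k}
  L5: {k} / {k}
  L6: {z} / {p}

Backward fixpoint:
  L0: in=∅ out={b}
  L1: in={b} out={b,k,p}
  L2: in={b,k,p} out={b,k,p}
  L3: in={b,k} out={b,k,p}
  L4: in={b,k,p} out={b,k,p}
  L5: in={b,k,p} out={b,p}
  L6: in={b,p} out={b}

Interference:
  b↔{k,p,u,y,z}
  k↔{b,p,y}
  p↔{b,k,y}
  u↔{b}
  y↔{b,k,p}
  z↔{b}

Chromatic number:
  lower bound: {b,k,p,y} mutually conflict ⇒ χ ≥ 4
  assign b→c0 k→c1 p→c2 u→c1 y→c3 z→c1 — no edge inside a register ⇒ χ ≤ 4
  χ = 4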